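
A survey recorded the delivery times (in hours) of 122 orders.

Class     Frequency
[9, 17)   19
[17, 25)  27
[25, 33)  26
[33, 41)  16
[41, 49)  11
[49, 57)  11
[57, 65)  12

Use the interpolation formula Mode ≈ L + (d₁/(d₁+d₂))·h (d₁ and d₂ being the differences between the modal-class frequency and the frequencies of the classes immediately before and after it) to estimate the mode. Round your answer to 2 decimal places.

Modal class: [17, 25) (highest frequency 27).
d₁ = 27 − 19 = 8, d₂ = 27 − 26 = 1
Mode ≈ 17 + (8/(8+1)) × 8 = 17 + 7.1111 = 24.1111

24.11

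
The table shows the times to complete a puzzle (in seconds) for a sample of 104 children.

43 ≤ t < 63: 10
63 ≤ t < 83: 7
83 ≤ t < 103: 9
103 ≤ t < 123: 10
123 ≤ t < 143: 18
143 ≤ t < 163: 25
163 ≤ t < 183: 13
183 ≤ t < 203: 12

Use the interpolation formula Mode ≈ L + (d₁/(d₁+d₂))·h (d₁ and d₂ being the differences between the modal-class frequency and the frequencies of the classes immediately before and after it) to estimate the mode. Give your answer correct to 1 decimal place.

Modal class: 143 ≤ t < 163 (highest frequency 25).
d₁ = 25 − 18 = 7, d₂ = 25 − 13 = 12
Mode ≈ 143 + (7/(7+12)) × 20 = 143 + 7.3684 = 150.3684

150.4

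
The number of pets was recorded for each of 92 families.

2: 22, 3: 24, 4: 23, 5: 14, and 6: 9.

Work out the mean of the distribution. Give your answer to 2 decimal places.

Values: 2, 3, 4, 5, 6
Σfx = 22×2 + 24×3 + 23×4 + 14×5 + 9×6 = 332
n = Σf = 92
Mean = 332 / 92 = 3.6087

3.61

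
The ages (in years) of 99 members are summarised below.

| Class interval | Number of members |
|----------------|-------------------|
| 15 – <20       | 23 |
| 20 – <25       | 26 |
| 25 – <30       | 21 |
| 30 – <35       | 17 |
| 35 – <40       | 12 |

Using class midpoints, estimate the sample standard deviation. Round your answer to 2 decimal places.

Midpoints: 17.5, 22.5, 27.5, 32.5, 37.5
n = 99, Σfm = 2567.5, mean = 25.9343
Σfm² = 70918.75
Σf(m − x̄)² = Σfm² − (Σfm)²/n = 70918.75 − 2567.5²/99 = 4332.3232
Sample variance = 4332.3232 / 98 = 44.2074
Standard deviation = √44.2074 = 6.6489

6.65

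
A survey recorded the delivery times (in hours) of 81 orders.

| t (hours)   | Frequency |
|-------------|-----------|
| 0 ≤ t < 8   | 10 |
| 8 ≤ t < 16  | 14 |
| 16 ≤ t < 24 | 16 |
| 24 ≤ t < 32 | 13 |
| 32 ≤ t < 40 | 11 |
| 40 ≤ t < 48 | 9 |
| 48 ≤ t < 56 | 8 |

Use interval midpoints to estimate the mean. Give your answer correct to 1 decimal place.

Midpoints: 4, 12, 20, 28, 36, 44, 52
Σfm = 10×4 + 14×12 + 16×20 + 13×28 + 11×36 + 9×44 + 8×52 = 2100
n = Σf = 81
Mean = 2100 / 81 = 25.9259

25.9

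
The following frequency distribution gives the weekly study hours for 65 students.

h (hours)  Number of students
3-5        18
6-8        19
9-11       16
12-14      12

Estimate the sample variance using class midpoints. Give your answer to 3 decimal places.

10.484

Midpoints: 4, 7, 10, 13
n = 65, Σfm = 521, mean = 8.0154
Σfm² = 4847
Σf(m − x̄)² = Σfm² − (Σfm)²/n = 4847 − 521²/65 = 670.9846
Sample variance = 670.9846 / 64 = 10.4841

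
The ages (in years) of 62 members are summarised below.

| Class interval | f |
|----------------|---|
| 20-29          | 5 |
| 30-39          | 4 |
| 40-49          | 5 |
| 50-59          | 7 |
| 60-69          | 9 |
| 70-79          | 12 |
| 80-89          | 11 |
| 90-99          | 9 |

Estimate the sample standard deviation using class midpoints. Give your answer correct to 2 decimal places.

21.34

Midpoints: 24.5, 34.5, 44.5, 54.5, 64.5, 74.5, 84.5, 94.5
n = 62, Σfm = 4119, mean = 66.4355
Σfm² = 301415.5
Σf(m − x̄)² = Σfm² − (Σfm)²/n = 301415.5 − 4119²/62 = 27767.7419
Sample variance = 27767.7419 / 61 = 455.2089
Standard deviation = √455.2089 = 21.3356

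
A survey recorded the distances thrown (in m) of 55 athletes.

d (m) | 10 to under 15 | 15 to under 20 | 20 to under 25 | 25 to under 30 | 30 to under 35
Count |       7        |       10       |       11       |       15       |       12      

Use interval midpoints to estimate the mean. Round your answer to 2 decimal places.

Midpoints: 12.5, 17.5, 22.5, 27.5, 32.5
Σfm = 7×12.5 + 10×17.5 + 11×22.5 + 15×27.5 + 12×32.5 = 1312.5
n = Σf = 55
Mean = 1312.5 / 55 = 23.8636

23.86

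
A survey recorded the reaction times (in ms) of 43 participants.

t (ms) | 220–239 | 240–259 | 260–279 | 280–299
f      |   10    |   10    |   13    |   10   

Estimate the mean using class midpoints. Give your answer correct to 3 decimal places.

260.198

Midpoints: 229.5, 249.5, 269.5, 289.5
Σfm = 10×229.5 + 10×249.5 + 13×269.5 + 10×289.5 = 11188.5
n = Σf = 43
Mean = 11188.5 / 43 = 260.1977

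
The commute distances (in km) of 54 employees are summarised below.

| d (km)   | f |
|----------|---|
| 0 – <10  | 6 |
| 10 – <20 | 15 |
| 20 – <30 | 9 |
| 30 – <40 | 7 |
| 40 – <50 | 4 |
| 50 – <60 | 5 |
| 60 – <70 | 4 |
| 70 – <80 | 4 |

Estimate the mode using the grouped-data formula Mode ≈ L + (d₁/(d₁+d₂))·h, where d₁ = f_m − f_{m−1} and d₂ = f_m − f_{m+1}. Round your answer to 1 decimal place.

16.0

Modal class: 10 – <20 (highest frequency 15).
d₁ = 15 − 6 = 9, d₂ = 15 − 9 = 6
Mode ≈ 10 + (9/(9+6)) × 10 = 10 + 6.0000 = 16.0000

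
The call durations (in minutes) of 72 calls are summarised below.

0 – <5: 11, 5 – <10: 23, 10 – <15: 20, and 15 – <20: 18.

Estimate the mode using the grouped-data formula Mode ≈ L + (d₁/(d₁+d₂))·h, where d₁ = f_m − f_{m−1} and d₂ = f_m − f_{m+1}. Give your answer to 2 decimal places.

Modal class: 5 – <10 (highest frequency 23).
d₁ = 23 − 11 = 12, d₂ = 23 − 20 = 3
Mode ≈ 5 + (12/(12+3)) × 5 = 5 + 4.0000 = 9.0000

9.00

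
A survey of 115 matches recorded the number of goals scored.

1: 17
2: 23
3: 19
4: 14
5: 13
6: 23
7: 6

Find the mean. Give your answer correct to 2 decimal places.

Values: 1, 2, 3, 4, 5, 6, 7
Σfx = 17×1 + 23×2 + 19×3 + 14×4 + 13×5 + 23×6 + 6×7 = 421
n = Σf = 115
Mean = 421 / 115 = 3.6609

3.66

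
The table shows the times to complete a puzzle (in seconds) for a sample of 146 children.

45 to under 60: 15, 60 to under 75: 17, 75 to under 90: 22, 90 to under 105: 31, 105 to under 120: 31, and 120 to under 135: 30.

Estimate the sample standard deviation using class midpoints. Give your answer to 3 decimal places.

Midpoints: 52.5, 67.5, 82.5, 97.5, 112.5, 127.5
n = 146, Σfm = 14085, mean = 96.4726
Σfm² = 1443262.5
Σf(m − x̄)² = Σfm² − (Σfm)²/n = 1443262.5 − 14085²/146 = 84445.8904
Sample variance = 84445.8904 / 145 = 582.3855
Standard deviation = √582.3855 = 24.1327

24.133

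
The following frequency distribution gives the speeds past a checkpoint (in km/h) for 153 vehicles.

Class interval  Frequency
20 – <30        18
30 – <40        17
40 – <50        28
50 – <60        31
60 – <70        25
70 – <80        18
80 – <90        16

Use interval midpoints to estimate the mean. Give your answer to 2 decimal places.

54.54

Midpoints: 25, 35, 45, 55, 65, 75, 85
Σfm = 18×25 + 17×35 + 28×45 + 31×55 + 25×65 + 18×75 + 16×85 = 8345
n = Σf = 153
Mean = 8345 / 153 = 54.5425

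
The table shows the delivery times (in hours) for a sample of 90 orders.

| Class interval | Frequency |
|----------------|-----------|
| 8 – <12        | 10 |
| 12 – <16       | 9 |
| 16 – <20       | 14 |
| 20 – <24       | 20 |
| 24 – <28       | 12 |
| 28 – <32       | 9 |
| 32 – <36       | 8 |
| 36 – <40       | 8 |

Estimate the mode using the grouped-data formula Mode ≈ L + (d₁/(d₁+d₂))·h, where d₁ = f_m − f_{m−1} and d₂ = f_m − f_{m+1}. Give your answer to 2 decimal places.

21.71

Modal class: 20 – <24 (highest frequency 20).
d₁ = 20 − 14 = 6, d₂ = 20 − 12 = 8
Mode ≈ 20 + (6/(6+8)) × 4 = 20 + 1.7143 = 21.7143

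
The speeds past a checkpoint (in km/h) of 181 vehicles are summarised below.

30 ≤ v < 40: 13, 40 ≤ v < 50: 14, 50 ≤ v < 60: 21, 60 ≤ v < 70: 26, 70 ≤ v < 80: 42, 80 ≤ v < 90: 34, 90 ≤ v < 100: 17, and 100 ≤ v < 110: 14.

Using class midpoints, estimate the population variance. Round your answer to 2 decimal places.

Midpoints: 35, 45, 55, 65, 75, 85, 95, 105
n = 181, Σfm = 13055, mean = 72.1271
Σfm² = 1007325
Σf(m − x̄)² = Σfm² − (Σfm)²/n = 1007325 − 13055²/181 = 65706.0773
Population variance = 65706.0773 / 181 = 363.0170

363.02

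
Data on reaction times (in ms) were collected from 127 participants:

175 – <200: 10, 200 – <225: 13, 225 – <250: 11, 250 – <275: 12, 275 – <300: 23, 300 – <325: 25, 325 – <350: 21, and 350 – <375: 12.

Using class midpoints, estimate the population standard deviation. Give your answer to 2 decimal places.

51.99

Midpoints: 187.5, 212.5, 237.5, 262.5, 287.5, 312.5, 337.5, 362.5
n = 127, Σfm = 36262.5, mean = 285.5315
Σfm² = 10697343.75
Σf(m − x̄)² = Σfm² − (Σfm)²/n = 10697343.75 − 36262.5²/127 = 343257.8740
Population variance = 343257.8740 / 127 = 2702.8179
Standard deviation = √2702.8179 = 51.9886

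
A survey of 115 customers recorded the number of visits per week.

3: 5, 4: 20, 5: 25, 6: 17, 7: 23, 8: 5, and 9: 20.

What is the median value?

Cumulative frequencies: 5, 25, 50, 67, 90, 95, 115
n = 115, so the median is the value in position (n+1)/2 = 58.
Position 58 falls at value 6.

6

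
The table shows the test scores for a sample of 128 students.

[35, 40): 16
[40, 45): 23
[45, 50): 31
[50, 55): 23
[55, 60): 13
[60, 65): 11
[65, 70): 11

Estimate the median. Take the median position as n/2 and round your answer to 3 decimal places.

49.032

Cumulative frequencies: 16, 39, 70, 93, 106, 117, 128
n = 128; position = n/2 = 64.
This falls in the class [45, 50): L = 45, F = 39, f = 31, h = 5.
Median ≈ 45 + ((64 − 39) / 31) × 5 = 49.0323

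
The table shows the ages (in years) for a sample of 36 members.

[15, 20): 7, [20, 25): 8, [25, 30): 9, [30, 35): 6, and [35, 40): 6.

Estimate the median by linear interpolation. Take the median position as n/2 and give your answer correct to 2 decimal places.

Cumulative frequencies: 7, 15, 24, 30, 36
n = 36; position = n/2 = 18.
This falls in the class [25, 30): L = 25, F = 15, f = 9, h = 5.
Median ≈ 25 + ((18 − 15) / 9) × 5 = 26.6667

26.67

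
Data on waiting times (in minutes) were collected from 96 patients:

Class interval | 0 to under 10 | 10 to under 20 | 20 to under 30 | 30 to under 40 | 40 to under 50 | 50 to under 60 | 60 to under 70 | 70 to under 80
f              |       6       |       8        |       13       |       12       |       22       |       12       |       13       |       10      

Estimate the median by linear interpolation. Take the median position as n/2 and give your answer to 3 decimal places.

44.091

Cumulative frequencies: 6, 14, 27, 39, 61, 73, 86, 96
n = 96; position = n/2 = 48.
This falls in the class 40 to under 50: L = 40, F = 39, f = 22, h = 10.
Median ≈ 40 + ((48 − 39) / 22) × 10 = 44.0909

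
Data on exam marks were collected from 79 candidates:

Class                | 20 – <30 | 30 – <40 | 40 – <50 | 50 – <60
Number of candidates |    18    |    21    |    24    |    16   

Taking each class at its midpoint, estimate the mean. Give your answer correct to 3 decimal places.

39.810

Midpoints: 25, 35, 45, 55
Σfm = 18×25 + 21×35 + 24×45 + 16×55 = 3145
n = Σf = 79
Mean = 3145 / 79 = 39.8101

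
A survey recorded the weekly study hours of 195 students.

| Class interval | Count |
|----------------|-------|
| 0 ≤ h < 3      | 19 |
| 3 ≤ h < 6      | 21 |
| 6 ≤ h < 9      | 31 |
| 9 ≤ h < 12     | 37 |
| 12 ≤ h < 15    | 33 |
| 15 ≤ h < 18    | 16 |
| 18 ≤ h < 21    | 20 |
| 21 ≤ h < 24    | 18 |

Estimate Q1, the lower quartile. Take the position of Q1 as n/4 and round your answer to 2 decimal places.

6.85

Cumulative frequencies: 19, 40, 71, 108, 141, 157, 177, 195
n = 195; position = n/4 = 48.75.
This falls in the class 6 ≤ h < 9: L = 6, F = 40, f = 31, h = 3.
Lower quartile ≈ 6 + ((48.75 − 40) / 31) × 3 = 6.8468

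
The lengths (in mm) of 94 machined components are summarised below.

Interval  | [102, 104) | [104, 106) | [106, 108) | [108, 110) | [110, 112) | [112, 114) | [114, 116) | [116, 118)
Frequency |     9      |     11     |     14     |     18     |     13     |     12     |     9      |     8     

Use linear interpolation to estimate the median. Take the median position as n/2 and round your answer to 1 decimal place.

109.4

Cumulative frequencies: 9, 20, 34, 52, 65, 77, 86, 94
n = 94; position = n/2 = 47.
This falls in the class [108, 110): L = 108, F = 34, f = 18, h = 2.
Median ≈ 108 + ((47 − 34) / 18) × 2 = 109.4444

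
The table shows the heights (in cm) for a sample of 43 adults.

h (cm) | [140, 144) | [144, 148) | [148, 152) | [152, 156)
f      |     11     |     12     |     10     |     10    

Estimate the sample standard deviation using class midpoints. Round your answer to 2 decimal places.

4.48

Midpoints: 142, 146, 150, 154
n = 43, Σfm = 6354, mean = 147.7674
Σfm² = 939756
Σf(m − x̄)² = Σfm² − (Σfm)²/n = 939756 − 6354²/43 = 841.6744
Sample variance = 841.6744 / 42 = 20.0399
Standard deviation = √20.0399 = 4.4766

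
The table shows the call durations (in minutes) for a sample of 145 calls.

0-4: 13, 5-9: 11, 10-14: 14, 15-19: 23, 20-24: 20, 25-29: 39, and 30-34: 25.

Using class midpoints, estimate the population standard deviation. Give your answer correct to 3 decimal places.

Midpoints: 2, 7, 12, 17, 22, 27, 32
n = 145, Σfm = 2955, mean = 20.3793
Σfm² = 72965
Σf(m − x̄)² = Σfm² − (Σfm)²/n = 72965 − 2955²/145 = 12744.1379
Population variance = 12744.1379 / 145 = 87.8906
Standard deviation = √87.8906 = 9.3750

9.375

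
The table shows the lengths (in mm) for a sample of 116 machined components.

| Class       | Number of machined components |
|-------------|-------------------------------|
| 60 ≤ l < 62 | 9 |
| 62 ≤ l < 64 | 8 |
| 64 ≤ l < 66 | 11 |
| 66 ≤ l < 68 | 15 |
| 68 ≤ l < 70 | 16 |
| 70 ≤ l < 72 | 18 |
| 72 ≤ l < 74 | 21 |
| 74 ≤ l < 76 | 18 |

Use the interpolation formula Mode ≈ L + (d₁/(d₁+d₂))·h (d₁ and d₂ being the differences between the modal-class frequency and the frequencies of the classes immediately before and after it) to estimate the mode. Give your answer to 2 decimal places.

73.00

Modal class: 72 ≤ l < 74 (highest frequency 21).
d₁ = 21 − 18 = 3, d₂ = 21 − 18 = 3
Mode ≈ 72 + (3/(3+3)) × 2 = 72 + 1.0000 = 73.0000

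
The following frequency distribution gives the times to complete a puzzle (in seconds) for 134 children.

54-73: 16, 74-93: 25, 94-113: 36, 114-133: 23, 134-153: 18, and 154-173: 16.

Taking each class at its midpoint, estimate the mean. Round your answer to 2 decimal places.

110.96

Midpoints: 63.5, 83.5, 103.5, 123.5, 143.5, 163.5
Σfm = 16×63.5 + 25×83.5 + 36×103.5 + 23×123.5 + 18×143.5 + 16×163.5 = 14869
n = Σf = 134
Mean = 14869 / 134 = 110.9627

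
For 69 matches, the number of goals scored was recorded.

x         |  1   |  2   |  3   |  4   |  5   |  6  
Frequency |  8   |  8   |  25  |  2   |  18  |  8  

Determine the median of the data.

3

Cumulative frequencies: 8, 16, 41, 43, 61, 69
n = 69, so the median is the value in position (n+1)/2 = 35.
Position 35 falls at value 3.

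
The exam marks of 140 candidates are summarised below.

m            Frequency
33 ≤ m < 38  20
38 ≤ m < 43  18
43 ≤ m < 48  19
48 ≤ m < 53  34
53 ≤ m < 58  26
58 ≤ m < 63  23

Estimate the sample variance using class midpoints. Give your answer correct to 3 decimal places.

67.589

Midpoints: 35.5, 40.5, 45.5, 50.5, 55.5, 60.5
n = 140, Σfm = 6855, mean = 48.9643
Σfm² = 345045
Σf(m − x̄)² = Σfm² − (Σfm)²/n = 345045 − 6855²/140 = 9394.8214
Sample variance = 9394.8214 / 139 = 67.5886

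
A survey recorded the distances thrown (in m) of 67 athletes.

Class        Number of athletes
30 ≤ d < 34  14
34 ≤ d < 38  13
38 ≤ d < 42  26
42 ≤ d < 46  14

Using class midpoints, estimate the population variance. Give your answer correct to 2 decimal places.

17.22

Midpoints: 32, 36, 40, 44
n = 67, Σfm = 2572, mean = 38.3881
Σfm² = 99888
Σf(m − x̄)² = Σfm² − (Σfm)²/n = 99888 − 2572²/67 = 1153.9104
Population variance = 1153.9104 / 67 = 17.2225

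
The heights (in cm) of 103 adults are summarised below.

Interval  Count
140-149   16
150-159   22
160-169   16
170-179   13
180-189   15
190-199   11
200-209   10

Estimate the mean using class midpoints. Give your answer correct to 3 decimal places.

Midpoints: 144.5, 154.5, 164.5, 174.5, 184.5, 194.5, 204.5
Σfm = 16×144.5 + 22×154.5 + 16×164.5 + 13×174.5 + 15×184.5 + 11×194.5 + 10×204.5 = 17563.5
n = Σf = 103
Mean = 17563.5 / 103 = 170.5194

170.519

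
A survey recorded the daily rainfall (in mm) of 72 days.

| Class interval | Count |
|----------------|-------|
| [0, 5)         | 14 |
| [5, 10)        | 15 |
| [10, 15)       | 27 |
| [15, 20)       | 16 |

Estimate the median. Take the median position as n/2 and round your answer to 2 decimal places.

Cumulative frequencies: 14, 29, 56, 72
n = 72; position = n/2 = 36.
This falls in the class [10, 15): L = 10, F = 29, f = 27, h = 5.
Median ≈ 10 + ((36 − 29) / 27) × 5 = 11.2963

11.30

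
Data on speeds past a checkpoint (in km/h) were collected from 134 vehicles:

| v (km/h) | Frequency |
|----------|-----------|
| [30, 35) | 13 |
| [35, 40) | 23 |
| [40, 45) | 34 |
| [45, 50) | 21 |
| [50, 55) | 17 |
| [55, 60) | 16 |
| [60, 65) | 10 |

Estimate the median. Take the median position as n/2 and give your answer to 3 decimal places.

Cumulative frequencies: 13, 36, 70, 91, 108, 124, 134
n = 134; position = n/2 = 67.
This falls in the class [40, 45): L = 40, F = 36, f = 34, h = 5.
Median ≈ 40 + ((67 − 36) / 34) × 5 = 44.5588

44.559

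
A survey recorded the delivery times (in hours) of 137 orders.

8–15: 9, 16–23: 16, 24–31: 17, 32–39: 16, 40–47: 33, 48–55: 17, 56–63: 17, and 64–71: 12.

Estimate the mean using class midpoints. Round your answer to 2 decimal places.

40.76

Midpoints: 11.5, 19.5, 27.5, 35.5, 43.5, 51.5, 59.5, 67.5
Σfm = 9×11.5 + 16×19.5 + 17×27.5 + 16×35.5 + 33×43.5 + 17×51.5 + 17×59.5 + 12×67.5 = 5583.5
n = Σf = 137
Mean = 5583.5 / 137 = 40.7555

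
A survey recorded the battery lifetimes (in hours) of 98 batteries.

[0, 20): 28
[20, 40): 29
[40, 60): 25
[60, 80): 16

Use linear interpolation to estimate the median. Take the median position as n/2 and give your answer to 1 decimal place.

34.5

Cumulative frequencies: 28, 57, 82, 98
n = 98; position = n/2 = 49.
This falls in the class [20, 40): L = 20, F = 28, f = 29, h = 20.
Median ≈ 20 + ((49 − 28) / 29) × 20 = 34.4828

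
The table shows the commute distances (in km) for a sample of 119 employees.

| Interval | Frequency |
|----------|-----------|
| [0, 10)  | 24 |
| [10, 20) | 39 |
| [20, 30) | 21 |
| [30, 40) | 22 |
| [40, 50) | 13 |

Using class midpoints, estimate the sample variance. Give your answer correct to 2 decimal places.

Midpoints: 5, 15, 25, 35, 45
n = 119, Σfm = 2585, mean = 21.7227
Σfm² = 75775
Σf(m − x̄)² = Σfm² − (Σfm)²/n = 75775 − 2585²/119 = 19621.8487
Sample variance = 19621.8487 / 118 = 166.2869

166.29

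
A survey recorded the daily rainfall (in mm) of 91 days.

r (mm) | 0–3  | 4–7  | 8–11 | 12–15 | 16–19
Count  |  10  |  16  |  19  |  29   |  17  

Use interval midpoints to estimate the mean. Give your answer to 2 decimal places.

Midpoints: 1.5, 5.5, 9.5, 13.5, 17.5
Σfm = 10×1.5 + 16×5.5 + 19×9.5 + 29×13.5 + 17×17.5 = 972.5
n = Σf = 91
Mean = 972.5 / 91 = 10.6868

10.69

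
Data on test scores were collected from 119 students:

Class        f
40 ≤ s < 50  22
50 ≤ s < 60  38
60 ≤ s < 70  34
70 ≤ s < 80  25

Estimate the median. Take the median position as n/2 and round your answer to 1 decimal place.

59.9

Cumulative frequencies: 22, 60, 94, 119
n = 119; position = n/2 = 59.5.
This falls in the class 50 ≤ s < 60: L = 50, F = 22, f = 38, h = 10.
Median ≈ 50 + ((59.5 − 22) / 38) × 10 = 59.8684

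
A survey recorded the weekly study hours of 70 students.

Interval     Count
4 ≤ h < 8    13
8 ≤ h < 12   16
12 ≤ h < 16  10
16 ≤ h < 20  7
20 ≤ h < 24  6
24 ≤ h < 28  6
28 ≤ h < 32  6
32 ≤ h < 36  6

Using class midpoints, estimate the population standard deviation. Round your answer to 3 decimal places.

Midpoints: 6, 10, 14, 18, 22, 26, 30, 34
n = 70, Σfm = 1176, mean = 16.8000
Σfm² = 25592
Σf(m − x̄)² = Σfm² − (Σfm)²/n = 25592 − 1176²/70 = 5835.2000
Population variance = 5835.2000 / 70 = 83.3600
Standard deviation = √83.3600 = 9.1302

9.130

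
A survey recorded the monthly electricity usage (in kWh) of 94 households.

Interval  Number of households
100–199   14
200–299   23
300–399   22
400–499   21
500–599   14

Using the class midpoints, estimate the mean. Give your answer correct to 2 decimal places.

347.37

Midpoints: 149.5, 249.5, 349.5, 449.5, 549.5
Σfm = 14×149.5 + 23×249.5 + 22×349.5 + 21×449.5 + 14×549.5 = 32653
n = Σf = 94
Mean = 32653 / 94 = 347.3723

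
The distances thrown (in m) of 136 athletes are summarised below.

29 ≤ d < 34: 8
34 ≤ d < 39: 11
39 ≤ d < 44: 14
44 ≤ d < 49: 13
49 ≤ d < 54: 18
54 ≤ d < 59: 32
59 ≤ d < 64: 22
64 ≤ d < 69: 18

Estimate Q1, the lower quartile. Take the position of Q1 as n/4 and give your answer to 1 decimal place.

Cumulative frequencies: 8, 19, 33, 46, 64, 96, 118, 136
n = 136; position = n/4 = 34.
This falls in the class 44 ≤ d < 49: L = 44, F = 33, f = 13, h = 5.
Lower quartile ≈ 44 + ((34 − 33) / 13) × 5 = 44.3846

44.4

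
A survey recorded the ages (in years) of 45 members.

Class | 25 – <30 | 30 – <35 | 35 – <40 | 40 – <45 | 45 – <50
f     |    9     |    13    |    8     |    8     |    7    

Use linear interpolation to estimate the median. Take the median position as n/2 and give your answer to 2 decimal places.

35.31

Cumulative frequencies: 9, 22, 30, 38, 45
n = 45; position = n/2 = 22.5.
This falls in the class 35 – <40: L = 35, F = 22, f = 8, h = 5.
Median ≈ 35 + ((22.5 − 22) / 8) × 5 = 35.3125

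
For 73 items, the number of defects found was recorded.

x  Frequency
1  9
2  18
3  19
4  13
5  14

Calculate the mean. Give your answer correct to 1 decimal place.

Values: 1, 2, 3, 4, 5
Σfx = 9×1 + 18×2 + 19×3 + 13×4 + 14×5 = 224
n = Σf = 73
Mean = 224 / 73 = 3.0685

3.1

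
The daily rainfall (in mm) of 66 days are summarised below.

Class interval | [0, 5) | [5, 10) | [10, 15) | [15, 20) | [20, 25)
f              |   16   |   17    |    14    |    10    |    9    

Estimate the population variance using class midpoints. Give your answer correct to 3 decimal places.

Midpoints: 2.5, 7.5, 12.5, 17.5, 22.5
n = 66, Σfm = 720, mean = 10.9091
Σfm² = 10862.5
Σf(m − x̄)² = Σfm² − (Σfm)²/n = 10862.5 − 720²/66 = 3007.9545
Population variance = 3007.9545 / 66 = 45.5751

45.575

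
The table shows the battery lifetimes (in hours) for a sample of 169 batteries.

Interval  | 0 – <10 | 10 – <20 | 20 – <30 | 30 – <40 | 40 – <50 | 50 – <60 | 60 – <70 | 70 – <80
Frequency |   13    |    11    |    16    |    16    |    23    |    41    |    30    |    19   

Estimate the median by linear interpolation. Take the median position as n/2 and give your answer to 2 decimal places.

Cumulative frequencies: 13, 24, 40, 56, 79, 120, 150, 169
n = 169; position = n/2 = 84.5.
This falls in the class 50 – <60: L = 50, F = 79, f = 41, h = 10.
Median ≈ 50 + ((84.5 − 79) / 41) × 10 = 51.3415

51.34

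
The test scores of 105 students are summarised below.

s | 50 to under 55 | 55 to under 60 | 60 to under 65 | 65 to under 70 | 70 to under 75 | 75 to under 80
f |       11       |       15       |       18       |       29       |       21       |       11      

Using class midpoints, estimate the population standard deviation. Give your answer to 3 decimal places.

Midpoints: 52.5, 57.5, 62.5, 67.5, 72.5, 77.5
n = 105, Σfm = 6897.5, mean = 65.6905
Σfm² = 458806.25
Σf(m − x̄)² = Σfm² − (Σfm)²/n = 458806.25 − 6897.5²/105 = 5706.1905
Population variance = 5706.1905 / 105 = 54.3447
Standard deviation = √54.3447 = 7.3719

7.372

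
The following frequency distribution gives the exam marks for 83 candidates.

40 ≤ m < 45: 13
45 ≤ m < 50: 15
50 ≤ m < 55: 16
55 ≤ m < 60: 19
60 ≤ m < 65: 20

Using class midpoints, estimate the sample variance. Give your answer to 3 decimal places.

49.420

Midpoints: 42.5, 47.5, 52.5, 57.5, 62.5
n = 83, Σfm = 4447.5, mean = 53.5843
Σfm² = 242368.75
Σf(m − x̄)² = Σfm² − (Σfm)²/n = 242368.75 − 4447.5²/83 = 4052.4096
Sample variance = 4052.4096 / 82 = 49.4196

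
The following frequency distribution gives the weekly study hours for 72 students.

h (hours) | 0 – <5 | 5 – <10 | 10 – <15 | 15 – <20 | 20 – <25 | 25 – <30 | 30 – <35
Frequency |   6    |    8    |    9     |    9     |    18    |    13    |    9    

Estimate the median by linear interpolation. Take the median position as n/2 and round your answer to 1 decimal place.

21.1

Cumulative frequencies: 6, 14, 23, 32, 50, 63, 72
n = 72; position = n/2 = 36.
This falls in the class 20 – <25: L = 20, F = 32, f = 18, h = 5.
Median ≈ 20 + ((36 − 32) / 18) × 5 = 21.1111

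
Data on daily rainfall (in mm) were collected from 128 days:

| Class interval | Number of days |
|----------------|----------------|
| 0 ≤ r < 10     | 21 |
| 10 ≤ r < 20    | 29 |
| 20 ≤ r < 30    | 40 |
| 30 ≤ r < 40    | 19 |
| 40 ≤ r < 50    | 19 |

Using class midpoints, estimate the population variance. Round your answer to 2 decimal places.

Midpoints: 5, 15, 25, 35, 45
n = 128, Σfm = 3060, mean = 23.9062
Σfm² = 93800
Σf(m − x̄)² = Σfm² − (Σfm)²/n = 93800 − 3060²/128 = 20646.8750
Population variance = 20646.8750 / 128 = 161.3037

161.30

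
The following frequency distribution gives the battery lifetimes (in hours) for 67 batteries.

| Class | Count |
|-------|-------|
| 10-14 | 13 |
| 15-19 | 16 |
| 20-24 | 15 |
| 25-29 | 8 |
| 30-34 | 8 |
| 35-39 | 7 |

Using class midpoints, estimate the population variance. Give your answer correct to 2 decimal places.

63.76

Midpoints: 12, 17, 22, 27, 32, 37
n = 67, Σfm = 1489, mean = 22.2239
Σfm² = 37363
Σf(m − x̄)² = Σfm² − (Σfm)²/n = 37363 − 1489²/67 = 4271.6418
Population variance = 4271.6418 / 67 = 63.7558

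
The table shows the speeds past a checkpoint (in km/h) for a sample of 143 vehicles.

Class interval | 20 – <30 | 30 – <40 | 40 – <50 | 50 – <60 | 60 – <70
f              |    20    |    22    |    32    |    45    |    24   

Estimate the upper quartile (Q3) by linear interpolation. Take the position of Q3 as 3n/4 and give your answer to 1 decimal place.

57.4

Cumulative frequencies: 20, 42, 74, 119, 143
n = 143; position = 3n/4 = 107.25.
This falls in the class 50 – <60: L = 50, F = 74, f = 45, h = 10.
Upper quartile ≈ 50 + ((107.25 − 74) / 45) × 10 = 57.3889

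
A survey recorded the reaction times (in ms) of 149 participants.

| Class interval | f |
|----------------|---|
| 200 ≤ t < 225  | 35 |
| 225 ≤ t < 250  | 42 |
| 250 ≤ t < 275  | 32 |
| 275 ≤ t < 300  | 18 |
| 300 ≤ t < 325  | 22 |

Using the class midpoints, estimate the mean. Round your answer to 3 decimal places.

254.111

Midpoints: 212.5, 237.5, 262.5, 287.5, 312.5
Σfm = 35×212.5 + 42×237.5 + 32×262.5 + 18×287.5 + 22×312.5 = 37862.5
n = Σf = 149
Mean = 37862.5 / 149 = 254.1107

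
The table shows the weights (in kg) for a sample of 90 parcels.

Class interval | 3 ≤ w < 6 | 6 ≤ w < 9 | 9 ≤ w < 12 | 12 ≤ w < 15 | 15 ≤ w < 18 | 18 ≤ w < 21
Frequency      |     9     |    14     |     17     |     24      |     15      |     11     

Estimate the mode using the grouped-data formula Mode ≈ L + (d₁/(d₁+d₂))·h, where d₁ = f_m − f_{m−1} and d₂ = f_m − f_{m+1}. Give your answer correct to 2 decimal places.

Modal class: 12 ≤ w < 15 (highest frequency 24).
d₁ = 24 − 17 = 7, d₂ = 24 − 15 = 9
Mode ≈ 12 + (7/(7+9)) × 3 = 12 + 1.3125 = 13.3125

13.31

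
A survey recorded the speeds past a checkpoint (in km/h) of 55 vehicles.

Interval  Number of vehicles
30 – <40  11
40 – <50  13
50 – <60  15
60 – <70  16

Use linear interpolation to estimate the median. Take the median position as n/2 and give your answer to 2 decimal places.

52.33

Cumulative frequencies: 11, 24, 39, 55
n = 55; position = n/2 = 27.5.
This falls in the class 50 – <60: L = 50, F = 24, f = 15, h = 10.
Median ≈ 50 + ((27.5 − 24) / 15) × 10 = 52.3333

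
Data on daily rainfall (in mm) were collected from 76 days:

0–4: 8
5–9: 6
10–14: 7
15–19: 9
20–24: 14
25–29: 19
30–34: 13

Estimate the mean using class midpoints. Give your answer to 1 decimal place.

20.2

Midpoints: 2, 7, 12, 17, 22, 27, 32
Σfm = 8×2 + 6×7 + 7×12 + 9×17 + 14×22 + 19×27 + 13×32 = 1532
n = Σf = 76
Mean = 1532 / 76 = 20.1579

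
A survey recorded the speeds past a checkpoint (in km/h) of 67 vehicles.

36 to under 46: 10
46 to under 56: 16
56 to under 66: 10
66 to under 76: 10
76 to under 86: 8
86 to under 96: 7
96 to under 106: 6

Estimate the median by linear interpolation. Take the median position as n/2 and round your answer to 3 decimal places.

Cumulative frequencies: 10, 26, 36, 46, 54, 61, 67
n = 67; position = n/2 = 33.5.
This falls in the class 56 to under 66: L = 56, F = 26, f = 10, h = 10.
Median ≈ 56 + ((33.5 − 26) / 10) × 10 = 63.5000

63.500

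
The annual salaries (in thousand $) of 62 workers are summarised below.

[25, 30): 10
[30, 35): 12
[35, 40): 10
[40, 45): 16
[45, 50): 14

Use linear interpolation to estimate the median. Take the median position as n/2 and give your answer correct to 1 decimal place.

Cumulative frequencies: 10, 22, 32, 48, 62
n = 62; position = n/2 = 31.
This falls in the class [35, 40): L = 35, F = 22, f = 10, h = 5.
Median ≈ 35 + ((31 − 22) / 10) × 5 = 39.5000

39.5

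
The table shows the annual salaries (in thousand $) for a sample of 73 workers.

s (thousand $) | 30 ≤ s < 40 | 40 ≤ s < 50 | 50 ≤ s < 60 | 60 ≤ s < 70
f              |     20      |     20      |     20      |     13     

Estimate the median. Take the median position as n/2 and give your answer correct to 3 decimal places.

48.250

Cumulative frequencies: 20, 40, 60, 73
n = 73; position = n/2 = 36.5.
This falls in the class 40 ≤ s < 50: L = 40, F = 20, f = 20, h = 10.
Median ≈ 40 + ((36.5 − 20) / 20) × 10 = 48.2500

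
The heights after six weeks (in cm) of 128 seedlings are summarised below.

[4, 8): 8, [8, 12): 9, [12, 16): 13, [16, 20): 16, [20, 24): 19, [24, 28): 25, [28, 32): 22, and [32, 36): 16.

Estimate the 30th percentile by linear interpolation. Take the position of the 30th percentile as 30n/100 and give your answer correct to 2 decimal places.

18.10

Cumulative frequencies: 8, 17, 30, 46, 65, 90, 112, 128
n = 128; position = 30n/100 = 38.4.
This falls in the class [16, 20): L = 16, F = 30, f = 16, h = 4.
30th percentile ≈ 16 + ((38.4 − 30) / 16) × 4 = 18.1000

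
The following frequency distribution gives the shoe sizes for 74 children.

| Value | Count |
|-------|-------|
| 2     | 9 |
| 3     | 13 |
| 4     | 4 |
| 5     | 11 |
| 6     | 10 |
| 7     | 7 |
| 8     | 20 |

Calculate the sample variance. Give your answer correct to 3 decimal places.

Values: 2, 3, 4, 5, 6, 7, 8
n = 74, Σfx = 397, mean = 5.3649
Σfx² = 2475
Σf(x − x̄)² = Σfx² − (Σfx)²/n = 2475 − 397²/74 = 345.1486
Sample variance = 345.1486 / 73 = 4.7281

4.728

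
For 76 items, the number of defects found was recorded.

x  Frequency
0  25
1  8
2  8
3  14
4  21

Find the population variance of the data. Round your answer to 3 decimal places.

Values: 0, 1, 2, 3, 4
n = 76, Σfx = 150, mean = 1.9737
Σfx² = 502
Σf(x − x̄)² = Σfx² − (Σfx)²/n = 502 − 150²/76 = 205.9474
Population variance = 205.9474 / 76 = 2.7098

2.710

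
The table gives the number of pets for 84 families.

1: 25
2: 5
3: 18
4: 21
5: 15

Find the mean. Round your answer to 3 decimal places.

2.952

Values: 1, 2, 3, 4, 5
Σfx = 25×1 + 5×2 + 18×3 + 21×4 + 15×5 = 248
n = Σf = 84
Mean = 248 / 84 = 2.9524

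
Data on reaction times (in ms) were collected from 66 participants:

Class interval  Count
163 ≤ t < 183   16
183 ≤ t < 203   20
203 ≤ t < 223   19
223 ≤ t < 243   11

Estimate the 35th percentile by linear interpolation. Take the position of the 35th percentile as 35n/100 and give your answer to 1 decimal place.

Cumulative frequencies: 16, 36, 55, 66
n = 66; position = 35n/100 = 23.1.
This falls in the class 183 ≤ t < 203: L = 183, F = 16, f = 20, h = 20.
35th percentile ≈ 183 + ((23.1 − 16) / 20) × 20 = 190.1000

190.1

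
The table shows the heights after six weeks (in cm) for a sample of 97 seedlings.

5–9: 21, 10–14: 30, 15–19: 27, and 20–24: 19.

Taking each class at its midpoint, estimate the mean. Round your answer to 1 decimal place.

14.3

Midpoints: 7, 12, 17, 22
Σfm = 21×7 + 30×12 + 27×17 + 19×22 = 1384
n = Σf = 97
Mean = 1384 / 97 = 14.2680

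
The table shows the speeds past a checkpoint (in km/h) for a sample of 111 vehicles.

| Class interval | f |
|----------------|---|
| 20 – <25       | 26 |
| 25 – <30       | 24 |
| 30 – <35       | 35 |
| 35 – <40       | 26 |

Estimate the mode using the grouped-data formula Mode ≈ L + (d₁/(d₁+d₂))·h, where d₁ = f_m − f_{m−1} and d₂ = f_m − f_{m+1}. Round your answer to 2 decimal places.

Modal class: 30 – <35 (highest frequency 35).
d₁ = 35 − 24 = 11, d₂ = 35 − 26 = 9
Mode ≈ 30 + (11/(11+9)) × 5 = 30 + 2.7500 = 32.7500

32.75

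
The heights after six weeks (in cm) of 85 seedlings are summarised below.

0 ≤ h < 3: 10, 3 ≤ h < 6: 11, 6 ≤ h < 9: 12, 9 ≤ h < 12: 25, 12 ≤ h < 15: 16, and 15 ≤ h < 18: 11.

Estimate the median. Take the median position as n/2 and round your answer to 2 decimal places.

10.14

Cumulative frequencies: 10, 21, 33, 58, 74, 85
n = 85; position = n/2 = 42.5.
This falls in the class 9 ≤ h < 12: L = 9, F = 33, f = 25, h = 3.
Median ≈ 9 + ((42.5 − 33) / 25) × 3 = 10.1400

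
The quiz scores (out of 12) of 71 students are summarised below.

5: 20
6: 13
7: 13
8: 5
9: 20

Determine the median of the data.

7

Cumulative frequencies: 20, 33, 46, 51, 71
n = 71, so the median is the value in position (n+1)/2 = 36.
Position 36 falls at value 7.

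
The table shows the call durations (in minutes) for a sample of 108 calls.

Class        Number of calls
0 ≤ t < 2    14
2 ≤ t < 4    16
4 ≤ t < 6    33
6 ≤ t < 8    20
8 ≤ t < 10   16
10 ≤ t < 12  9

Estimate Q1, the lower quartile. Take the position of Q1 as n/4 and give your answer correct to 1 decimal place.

Cumulative frequencies: 14, 30, 63, 83, 99, 108
n = 108; position = n/4 = 27.
This falls in the class 2 ≤ t < 4: L = 2, F = 14, f = 16, h = 2.
Lower quartile ≈ 2 + ((27 − 14) / 16) × 2 = 3.6250

3.6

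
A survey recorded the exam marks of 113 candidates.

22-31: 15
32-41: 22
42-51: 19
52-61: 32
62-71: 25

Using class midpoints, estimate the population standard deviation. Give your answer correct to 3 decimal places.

Midpoints: 26.5, 36.5, 46.5, 56.5, 66.5
n = 113, Σfm = 5554.5, mean = 49.1549
Σfm² = 293634.25
Σf(m − x̄)² = Σfm² − (Σfm)²/n = 293634.25 − 5554.5²/113 = 20603.5398
Population variance = 20603.5398 / 113 = 182.3322
Standard deviation = √182.3322 = 13.5030

13.503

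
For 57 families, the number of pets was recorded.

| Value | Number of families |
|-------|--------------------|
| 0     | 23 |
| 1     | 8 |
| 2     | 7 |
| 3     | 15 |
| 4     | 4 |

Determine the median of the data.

1

Cumulative frequencies: 23, 31, 38, 53, 57
n = 57, so the median is the value in position (n+1)/2 = 29.
Position 29 falls at value 1.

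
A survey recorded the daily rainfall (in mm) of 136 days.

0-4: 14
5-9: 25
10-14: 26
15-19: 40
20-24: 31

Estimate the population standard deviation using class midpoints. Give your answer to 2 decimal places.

6.46

Midpoints: 2, 7, 12, 17, 22
n = 136, Σfm = 1877, mean = 13.8015
Σfm² = 31589
Σf(m − x̄)² = Σfm² − (Σfm)²/n = 31589 − 1877²/136 = 5683.6397
Population variance = 5683.6397 / 136 = 41.7915
Standard deviation = √41.7915 = 6.4646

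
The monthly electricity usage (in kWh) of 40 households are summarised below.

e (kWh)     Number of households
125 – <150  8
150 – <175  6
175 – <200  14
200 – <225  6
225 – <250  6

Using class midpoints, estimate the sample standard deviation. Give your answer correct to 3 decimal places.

Midpoints: 137.5, 162.5, 187.5, 212.5, 237.5
n = 40, Σfm = 7400, mean = 185.0000
Σfm² = 1411250
Σf(m − x̄)² = Σfm² − (Σfm)²/n = 1411250 − 7400²/40 = 42250.0000
Sample variance = 42250.0000 / 39 = 1083.3333
Standard deviation = √1083.3333 = 32.9140

32.914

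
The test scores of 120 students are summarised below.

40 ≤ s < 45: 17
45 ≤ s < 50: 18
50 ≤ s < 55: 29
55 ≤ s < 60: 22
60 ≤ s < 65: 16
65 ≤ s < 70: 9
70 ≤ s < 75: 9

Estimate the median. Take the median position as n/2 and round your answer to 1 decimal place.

Cumulative frequencies: 17, 35, 64, 86, 102, 111, 120
n = 120; position = n/2 = 60.
This falls in the class 50 ≤ s < 55: L = 50, F = 35, f = 29, h = 5.
Median ≈ 50 + ((60 − 35) / 29) × 5 = 54.3103

54.3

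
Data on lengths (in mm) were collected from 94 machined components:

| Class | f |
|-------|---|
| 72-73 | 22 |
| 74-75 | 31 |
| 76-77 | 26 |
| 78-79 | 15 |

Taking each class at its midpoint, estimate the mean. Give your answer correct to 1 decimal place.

75.2

Midpoints: 72.5, 74.5, 76.5, 78.5
Σfm = 22×72.5 + 31×74.5 + 26×76.5 + 15×78.5 = 7071
n = Σf = 94
Mean = 7071 / 94 = 75.2234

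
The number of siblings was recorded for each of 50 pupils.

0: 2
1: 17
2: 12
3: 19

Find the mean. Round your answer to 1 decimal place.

Values: 0, 1, 2, 3
Σfx = 2×0 + 17×1 + 12×2 + 19×3 = 98
n = Σf = 50
Mean = 98 / 50 = 1.9600

2.0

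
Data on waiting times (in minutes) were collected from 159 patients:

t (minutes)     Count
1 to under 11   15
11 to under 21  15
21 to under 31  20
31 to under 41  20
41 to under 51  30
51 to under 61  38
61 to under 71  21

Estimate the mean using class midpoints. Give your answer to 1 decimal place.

Midpoints: 6, 16, 26, 36, 46, 56, 66
Σfm = 15×6 + 15×16 + 20×26 + 20×36 + 30×46 + 38×56 + 21×66 = 6464
n = Σf = 159
Mean = 6464 / 159 = 40.6541

40.7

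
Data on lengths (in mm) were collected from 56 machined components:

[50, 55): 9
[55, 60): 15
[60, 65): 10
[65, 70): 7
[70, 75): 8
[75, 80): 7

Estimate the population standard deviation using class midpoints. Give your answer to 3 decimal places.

Midpoints: 52.5, 57.5, 62.5, 67.5, 72.5, 77.5
n = 56, Σfm = 3555, mean = 63.4821
Σfm² = 229450
Σf(m − x̄)² = Σfm² − (Σfm)²/n = 229450 − 3555²/56 = 3770.9821
Population variance = 3770.9821 / 56 = 67.3390
Standard deviation = √67.3390 = 8.2060

8.206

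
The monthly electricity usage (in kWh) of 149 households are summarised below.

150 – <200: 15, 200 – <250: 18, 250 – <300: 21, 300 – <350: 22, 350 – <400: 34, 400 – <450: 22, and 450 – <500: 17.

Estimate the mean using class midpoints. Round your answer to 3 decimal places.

Midpoints: 175, 225, 275, 325, 375, 425, 475
Σfm = 15×175 + 18×225 + 21×275 + 22×325 + 34×375 + 22×425 + 17×475 = 49775
n = Σf = 149
Mean = 49775 / 149 = 334.0604

334.060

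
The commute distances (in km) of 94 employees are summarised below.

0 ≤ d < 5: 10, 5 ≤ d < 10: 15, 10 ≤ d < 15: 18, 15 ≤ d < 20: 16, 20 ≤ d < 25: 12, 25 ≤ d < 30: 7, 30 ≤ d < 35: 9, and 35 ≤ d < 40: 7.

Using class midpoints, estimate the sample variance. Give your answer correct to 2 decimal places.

Midpoints: 2.5, 7.5, 12.5, 17.5, 22.5, 27.5, 32.5, 37.5
n = 94, Σfm = 1660, mean = 17.6596
Σfm² = 39337.5
Σf(m − x̄)² = Σfm² − (Σfm)²/n = 39337.5 − 1660²/94 = 10022.6064
Sample variance = 10022.6064 / 93 = 107.7700

107.77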